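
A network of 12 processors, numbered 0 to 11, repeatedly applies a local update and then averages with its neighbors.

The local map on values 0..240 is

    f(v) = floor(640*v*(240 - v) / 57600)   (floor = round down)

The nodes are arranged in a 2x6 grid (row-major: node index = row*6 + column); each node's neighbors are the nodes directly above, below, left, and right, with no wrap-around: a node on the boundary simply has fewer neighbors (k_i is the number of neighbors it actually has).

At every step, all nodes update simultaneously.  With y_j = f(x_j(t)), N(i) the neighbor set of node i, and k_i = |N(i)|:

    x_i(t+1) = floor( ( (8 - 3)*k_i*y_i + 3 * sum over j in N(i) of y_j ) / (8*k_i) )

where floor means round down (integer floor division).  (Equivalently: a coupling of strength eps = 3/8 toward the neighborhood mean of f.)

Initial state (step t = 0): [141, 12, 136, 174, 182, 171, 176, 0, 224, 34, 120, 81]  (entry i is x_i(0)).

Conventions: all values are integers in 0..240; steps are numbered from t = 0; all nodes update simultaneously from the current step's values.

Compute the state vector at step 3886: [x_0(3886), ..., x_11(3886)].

Simulating step by step:
t=0: [141, 12, 136, 174, 182, 171, 176, 0, 224, 34, 120, 81]
t=1: [125, 57, 122, 123, 125, 130, 107, 24, 53, 88, 142, 143]
t=2: [150, 118, 147, 157, 158, 157, 139, 83, 114, 145, 153, 154]
t=3: [152, 155, 152, 145, 143, 144, 152, 149, 155, 151, 147, 146]
t=4: [147, 147, 148, 152, 153, 153, 148, 148, 147, 149, 151, 152]
t=5: [151, 151, 150, 148, 147, 147, 151, 151, 150, 149, 148, 148]
t=6: [149, 149, 150, 150, 151, 151, 149, 149, 149, 150, 150, 151]
t=7: [150, 150, 150, 149, 149, 149, 150, 150, 150, 150, 149, 149]
t=8: [150, 150, 150, 150, 150, 150, 150, 150, 150, 150, 150, 150]
t=9: [150, 150, 150, 150, 150, 150, 150, 150, 150, 150, 150, 150]

Answer: [150, 150, 150, 150, 150, 150, 150, 150, 150, 150, 150, 150]
Key observation: The state at step 8, [150, 150, 150, 150, 150, 150, 150, 150, 150, 150, 150, 150], reappears at step 9: the system is in a cycle of period 1 from step 8 on.  Therefore the state at step 3886 equals the state at step 8 + ((3886 - 8) mod 1) = 8, which is [150, 150, 150, 150, 150, 150, 150, 150, 150, 150, 150, 150].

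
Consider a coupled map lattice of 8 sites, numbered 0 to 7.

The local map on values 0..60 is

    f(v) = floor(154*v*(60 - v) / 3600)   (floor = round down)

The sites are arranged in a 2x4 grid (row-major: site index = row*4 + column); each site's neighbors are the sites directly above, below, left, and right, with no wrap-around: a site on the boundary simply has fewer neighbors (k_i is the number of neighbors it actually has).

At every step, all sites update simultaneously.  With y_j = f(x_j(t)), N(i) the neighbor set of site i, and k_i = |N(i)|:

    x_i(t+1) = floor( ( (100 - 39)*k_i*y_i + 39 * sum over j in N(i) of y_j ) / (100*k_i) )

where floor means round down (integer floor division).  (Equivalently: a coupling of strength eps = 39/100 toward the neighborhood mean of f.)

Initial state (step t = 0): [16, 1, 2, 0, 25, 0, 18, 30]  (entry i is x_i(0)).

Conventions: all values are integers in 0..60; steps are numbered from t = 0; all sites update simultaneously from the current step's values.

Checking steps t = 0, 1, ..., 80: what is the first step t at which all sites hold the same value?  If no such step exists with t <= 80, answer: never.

Simulating step by step:
t=0: [16, 1, 2, 0, 25, 0, 18, 30]  (not all equal)
t=1: [25, 5, 6, 8, 28, 9, 24, 29]  (not all equal)
t=2: [32, 15, 16, 20, 34, 22, 31, 33]  (not all equal)
t=3: [35, 30, 31, 34, 36, 34, 36, 37]  (not all equal)
t=4: [37, 37, 37, 37, 36, 36, 36, 36]  (not all equal)
t=5: [36, 36, 36, 36, 36, 36, 36, 36]  (all equal)

Answer: 5
Key observation: Synchronization is absorbing here: once all sites are equal they stay equal, and step 5 is the first all-equal step.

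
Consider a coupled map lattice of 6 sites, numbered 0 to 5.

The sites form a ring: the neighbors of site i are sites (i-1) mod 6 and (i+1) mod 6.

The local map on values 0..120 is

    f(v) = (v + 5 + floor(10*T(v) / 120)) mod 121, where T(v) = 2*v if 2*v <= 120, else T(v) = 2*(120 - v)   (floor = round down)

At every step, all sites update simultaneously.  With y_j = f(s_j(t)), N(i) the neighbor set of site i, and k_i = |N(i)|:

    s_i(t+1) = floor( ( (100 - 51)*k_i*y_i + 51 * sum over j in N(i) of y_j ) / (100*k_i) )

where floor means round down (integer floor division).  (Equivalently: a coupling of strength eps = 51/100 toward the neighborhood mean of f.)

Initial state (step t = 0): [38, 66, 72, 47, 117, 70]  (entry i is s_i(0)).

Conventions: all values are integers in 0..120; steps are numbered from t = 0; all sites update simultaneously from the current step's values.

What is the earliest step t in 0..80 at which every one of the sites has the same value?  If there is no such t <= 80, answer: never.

Answer: 34
Key observation: Synchronization is absorbing here: once all sites are equal they stay equal, and step 34 is the first all-equal step.

Derivation:
t=0: [38, 66, 72, 47, 117, 70]  (not all equal)
t=1: [65, 73, 77, 50, 36, 53]  (not all equal)
t=2: [77, 84, 81, 65, 55, 64]  (not all equal)
t=3: [87, 92, 89, 79, 73, 78]  (not all equal)
t=4: [96, 99, 97, 91, 87, 90]  (not all equal)
t=5: [104, 105, 104, 100, 98, 100]  (not all equal)
t=6: [110, 111, 110, 108, 107, 108]  (not all equal)
t=7: [116, 116, 116, 115, 114, 115]  (not all equal)
t=8: [30, 0, 30, 89, 120, 89]  (not all equal)
t=9: [46, 22, 46, 59, 52, 59]  (not all equal)
t=10: [54, 44, 54, 67, 69, 67]  (not all equal)
t=11: [68, 62, 68, 77, 80, 77]  (not all equal)
t=12: [81, 78, 81, 87, 89, 87]  (not all equal)
t=13: [92, 91, 92, 96, 97, 96]  (not all equal)
t=14: [101, 100, 101, 103, 105, 103]  (not all equal)
t=15: [109, 108, 109, 110, 110, 110]  (not all equal)
t=16: [115, 115, 115, 115, 116, 115]  (not all equal)
t=17: [120, 120, 120, 89, 61, 89]  (not all equal)
t=18: [28, 4, 28, 68, 87, 68]  (not all equal)
t=19: [41, 23, 41, 73, 88, 73]  (not all equal)
t=20: [55, 41, 55, 79, 91, 79]  (not all equal)
t=21: [70, 60, 70, 87, 94, 87]  (not all equal)
t=22: [84, 79, 84, 94, 99, 94]  (not all equal)
t=23: [95, 92, 95, 101, 104, 101]  (not all equal)
t=24: [104, 102, 104, 108, 109, 108]  (not all equal)
t=25: [111, 110, 111, 113, 115, 113]  (not all equal)
t=26: [117, 116, 117, 118, 119, 118]  (not all equal)
t=27: [1, 0, 1, 2, 2, 2]  (not all equal)
t=28: [6, 5, 6, 6, 7, 6]  (not all equal)
t=29: [11, 11, 11, 12, 12, 12]  (not all equal)
t=30: [17, 17, 17, 18, 19, 18]  (not all equal)
t=31: [24, 24, 24, 25, 26, 25]  (not all equal)
t=32: [33, 33, 33, 34, 34, 34]  (not all equal)
t=33: [43, 43, 43, 43, 44, 43]  (not all equal)
t=34: [55, 55, 55, 55, 55, 55]  (all equal)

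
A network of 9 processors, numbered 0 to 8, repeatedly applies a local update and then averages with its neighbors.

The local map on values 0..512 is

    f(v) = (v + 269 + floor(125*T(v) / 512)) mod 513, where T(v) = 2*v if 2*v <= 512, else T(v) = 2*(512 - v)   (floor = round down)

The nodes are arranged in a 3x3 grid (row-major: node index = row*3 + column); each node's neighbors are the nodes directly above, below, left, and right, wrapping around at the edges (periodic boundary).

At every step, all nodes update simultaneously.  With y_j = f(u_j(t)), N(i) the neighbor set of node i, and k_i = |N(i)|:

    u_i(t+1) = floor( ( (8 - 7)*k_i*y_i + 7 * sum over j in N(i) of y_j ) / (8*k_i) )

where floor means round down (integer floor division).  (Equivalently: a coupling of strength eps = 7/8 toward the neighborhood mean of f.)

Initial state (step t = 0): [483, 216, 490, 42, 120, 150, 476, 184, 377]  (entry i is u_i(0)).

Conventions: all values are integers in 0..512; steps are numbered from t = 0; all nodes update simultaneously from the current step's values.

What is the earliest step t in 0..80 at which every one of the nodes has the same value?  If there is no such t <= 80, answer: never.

Answer: 8
Key observation: Synchronization is absorbing here: once all nodes are equal they stay equal, and step 8 is the first all-equal step.

Derivation:
t=0: [483, 216, 490, 42, 120, 150, 476, 184, 377]  (not all equal)
t=1: [231, 225, 255, 356, 259, 331, 208, 216, 249]  (not all equal)
t=2: [116, 109, 124, 127, 133, 150, 115, 101, 114]  (not all equal)
t=3: [444, 443, 450, 459, 452, 458, 439, 440, 449]  (not all equal)
t=4: [234, 233, 235, 235, 235, 237, 234, 233, 234]  (not all equal)
t=5: [104, 103, 104, 105, 104, 105, 103, 103, 104]  (not all equal)
t=6: [423, 422, 423, 423, 423, 423, 423, 422, 423]  (not all equal)
t=7: [221, 221, 221, 222, 221, 222, 221, 221, 221]  (not all equal)
t=8: [84, 84, 84, 84, 84, 84, 84, 84, 84]  (all equal)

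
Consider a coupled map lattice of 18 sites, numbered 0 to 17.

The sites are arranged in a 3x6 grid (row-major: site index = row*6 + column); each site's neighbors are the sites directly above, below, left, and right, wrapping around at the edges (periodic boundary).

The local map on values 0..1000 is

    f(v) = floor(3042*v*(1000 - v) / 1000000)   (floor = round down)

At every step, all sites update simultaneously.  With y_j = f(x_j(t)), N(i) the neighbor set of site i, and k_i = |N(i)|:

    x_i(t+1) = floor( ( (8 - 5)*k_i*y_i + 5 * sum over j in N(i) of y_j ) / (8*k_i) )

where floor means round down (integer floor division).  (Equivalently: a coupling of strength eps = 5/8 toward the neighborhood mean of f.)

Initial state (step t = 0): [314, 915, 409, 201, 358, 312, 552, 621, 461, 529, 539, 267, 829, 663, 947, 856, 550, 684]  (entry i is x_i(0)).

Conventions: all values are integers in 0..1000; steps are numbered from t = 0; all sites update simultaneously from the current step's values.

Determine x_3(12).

Answer: x_3(12) = 718

Derivation:
t=0: [314, 915, 409, 201, 358, 312, 552, 621, 461, 529, 539, 267, 829, 663, 947, 856, 550, 684]
t=1: [569, 523, 530, 583, 675, 651, 656, 646, 651, 654, 721, 663, 590, 494, 454, 476, 670, 626]
t=2: [728, 746, 743, 725, 674, 697, 703, 712, 711, 695, 651, 676, 729, 744, 746, 730, 681, 700]
t=3: [609, 588, 589, 616, 656, 642, 627, 610, 612, 635, 671, 656, 608, 588, 588, 613, 653, 640]
t=4: [720, 732, 731, 714, 691, 699, 713, 725, 723, 707, 683, 691, 720, 732, 731, 715, 692, 699]
t=5: [615, 600, 603, 622, 644, 638, 620, 605, 608, 627, 649, 643, 615, 600, 602, 622, 643, 638]
t=6: [718, 727, 725, 713, 699, 703, 716, 725, 723, 711, 697, 701, 718, 727, 725, 713, 700, 703]
t=7: [616, 605, 608, 622, 636, 632, 618, 607, 610, 624, 637, 634, 616, 605, 608, 622, 635, 632]
t=8: [718, 724, 723, 714, 706, 708, 717, 723, 722, 713, 705, 707, 718, 724, 723, 714, 706, 708]
t=9: [616, 608, 610, 620, 629, 626, 617, 609, 611, 621, 629, 627, 616, 608, 610, 620, 629, 626]
t=10: [718, 723, 722, 715, 710, 712, 718, 723, 721, 715, 710, 712, 718, 723, 722, 715, 710, 712]
t=11: [615, 610, 611, 618, 624, 622, 615, 610, 611, 618, 624, 622, 615, 610, 611, 618, 624, 622]
t=12: [719, 722, 722, 718, 714, 715, 719, 722, 722, 718, 714, 715, 719, 722, 722, 718, 714, 715]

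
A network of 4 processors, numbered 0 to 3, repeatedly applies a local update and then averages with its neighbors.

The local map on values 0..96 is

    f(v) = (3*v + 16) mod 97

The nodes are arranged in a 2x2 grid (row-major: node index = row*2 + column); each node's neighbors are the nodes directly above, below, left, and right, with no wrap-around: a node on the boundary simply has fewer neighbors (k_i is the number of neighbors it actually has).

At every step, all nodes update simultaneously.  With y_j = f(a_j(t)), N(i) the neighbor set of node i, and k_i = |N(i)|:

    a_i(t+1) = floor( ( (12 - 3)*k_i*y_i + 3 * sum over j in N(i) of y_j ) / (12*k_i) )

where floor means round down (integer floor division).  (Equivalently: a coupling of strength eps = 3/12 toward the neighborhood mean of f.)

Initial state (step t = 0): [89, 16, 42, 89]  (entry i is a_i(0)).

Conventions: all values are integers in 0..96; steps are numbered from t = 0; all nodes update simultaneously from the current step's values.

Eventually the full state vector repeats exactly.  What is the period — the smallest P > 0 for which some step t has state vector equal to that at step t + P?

Answer: 4
Key observation: The state at step 136, [62, 68, 68, 62], reappears at step 140 — and no state repeats earlier — so the cycle the system enters has period 4.

Derivation:
t=0: [89, 16, 42, 89]
t=1: [80, 70, 56, 80]
t=2: [61, 39, 80, 61]
t=3: [16, 28, 47, 16]
t=4: [55, 18, 61, 55]
t=5: [72, 73, 24, 72]
t=6: [44, 40, 75, 44]
t=7: [49, 42, 48, 49]
t=8: [63, 50, 63, 63]
t=9: [18, 54, 11, 18]
t=10: [68, 78, 54, 68]
t=11: [36, 48, 67, 36]
t=12: [31, 54, 24, 31]
t=13: [30, 63, 69, 30]
t=14: [11, 10, 24, 11]
t=15: [53, 46, 78, 53]
t=16: [72, 62, 61, 72]
t=17: [30, 15, 13, 30]
t=18: [21, 48, 43, 21]
t=19: [73, 67, 55, 73]
t=20: [44, 27, 73, 44]
t=21: [43, 12, 43, 43]
t=22: [48, 51, 48, 48]
t=23: [64, 69, 63, 64]
t=24: [15, 25, 11, 15]
t=25: [63, 83, 52, 63]
t=26: [26, 56, 59, 26]
t=27: [93, 88, 95, 93]
t=28: [15, 65, 8, 15]
t=29: [52, 28, 45, 52]
t=30: [63, 21, 59, 63]
t=31: [30, 62, 74, 30]
t=32: [13, 8, 35, 13]
t=33: [49, 43, 31, 49]
t=34: [57, 52, 25, 57]
t=35: [88, 78, 90, 88]
t=36: [83, 63, 90, 83]
t=37: [66, 26, 86, 66]
t=38: [36, 75, 65, 36]
t=39: [28, 42, 19, 28]
t=40: [17, 34, 55, 17]
t=41: [63, 32, 79, 63]
t=42: [17, 14, 47, 17]
t=43: [65, 60, 61, 65]
t=44: [13, 5, 8, 13]
t=45: [50, 37, 43, 50]
t=46: [61, 39, 53, 61]
t=47: [18, 28, 59, 18]
t=48: [64, 19, 89, 64]
t=49: [30, 58, 70, 30]
t=50: [22, 72, 26, 22]
t=51: [78, 49, 91, 78]
t=52: [62, 63, 85, 62]
t=53: [17, 10, 59, 17]
t=54: [68, 51, 88, 68]
t=55: [39, 60, 71, 39]
t=56: [31, 10, 35, 31]
t=57: [17, 37, 21, 17]
t=58: [63, 39, 76, 63]
t=59: [19, 29, 40, 19]
t=60: [60, 22, 47, 60]
t=61: [19, 62, 45, 19]
t=62: [62, 24, 58, 62]
t=63: [28, 68, 71, 28]
t=64: [9, 20, 27, 9]
t=65: [41, 67, 10, 41]
t=66: [40, 27, 45, 40]
t=67: [36, 9, 50, 36]
t=68: [34, 39, 58, 34]
t=69: [31, 32, 75, 31]
t=70: [16, 14, 38, 16]
t=71: [59, 59, 40, 59]
t=72: [88, 96, 53, 88]
t=73: [75, 31, 80, 75]
t=74: [44, 20, 58, 44]
t=75: [59, 69, 82, 59]
t=76: [84, 45, 75, 84]
t=77: [68, 59, 53, 68]
t=78: [41, 78, 65, 41]
t=79: [40, 52, 23, 40]
t=80: [49, 66, 73, 49]
t=81: [57, 31, 47, 57]
t=82: [76, 31, 67, 76]
t=83: [41, 21, 29, 41]
t=84: [42, 69, 15, 42]
t=85: [45, 33, 57, 45]
t=86: [54, 27, 81, 54]
t=87: [68, 20, 69, 68]
t=88: [32, 63, 28, 32]
t=89: [13, 12, 6, 13]
t=90: [52, 52, 39, 52]
t=91: [70, 75, 45, 70]
t=92: [36, 43, 48, 36]
t=93: [34, 42, 54, 34]
t=94: [31, 39, 66, 31]
t=95: [16, 30, 18, 16]
t=96: [57, 22, 68, 57]
t=97: [81, 84, 42, 81]
t=98: [63, 71, 50, 63]
t=99: [21, 29, 54, 21]
t=100: [70, 24, 80, 70]
t=101: [42, 74, 54, 42]
t=102: [49, 44, 72, 49]
t=103: [60, 54, 45, 60]
t=104: [18, 61, 41, 18]
t=105: [58, 21, 49, 58]
t=106: [87, 82, 72, 87]
t=107: [75, 71, 49, 75]
t=108: [47, 38, 61, 47]
t=109: [49, 39, 18, 49]
t=110: [62, 43, 69, 62]
t=111: [15, 38, 23, 15]
t=112: [60, 40, 79, 60]
t=113: [13, 29, 44, 13]
t=114: [48, 18, 52, 48]
t=115: [65, 68, 72, 65]
t=116: [20, 23, 32, 20]
t=117: [69, 82, 30, 69]
t=118: [31, 58, 14, 31]
t=119: [27, 72, 46, 27]
t=120: [11, 28, 42, 11]
t=121: [42, 14, 46, 42]
t=122: [48, 54, 54, 48]
t=123: [67, 76, 76, 67]
t=124: [29, 43, 43, 29]
t=125: [16, 37, 37, 16]
t=126: [55, 38, 38, 55]
t=127: [71, 45, 45, 71]
t=128: [39, 49, 49, 39]
t=129: [43, 58, 58, 43]
t=130: [59, 81, 81, 59]
t=131: [88, 72, 72, 88]
t=132: [74, 50, 50, 74]
t=133: [50, 62, 62, 50]
t=134: [53, 23, 23, 53]
t=135: [79, 83, 83, 79]
t=136: [62, 68, 68, 62]
t=137: [12, 21, 21, 12]
t=138: [58, 72, 72, 58]
t=139: [79, 51, 51, 79]
t=140: [62, 68, 68, 62]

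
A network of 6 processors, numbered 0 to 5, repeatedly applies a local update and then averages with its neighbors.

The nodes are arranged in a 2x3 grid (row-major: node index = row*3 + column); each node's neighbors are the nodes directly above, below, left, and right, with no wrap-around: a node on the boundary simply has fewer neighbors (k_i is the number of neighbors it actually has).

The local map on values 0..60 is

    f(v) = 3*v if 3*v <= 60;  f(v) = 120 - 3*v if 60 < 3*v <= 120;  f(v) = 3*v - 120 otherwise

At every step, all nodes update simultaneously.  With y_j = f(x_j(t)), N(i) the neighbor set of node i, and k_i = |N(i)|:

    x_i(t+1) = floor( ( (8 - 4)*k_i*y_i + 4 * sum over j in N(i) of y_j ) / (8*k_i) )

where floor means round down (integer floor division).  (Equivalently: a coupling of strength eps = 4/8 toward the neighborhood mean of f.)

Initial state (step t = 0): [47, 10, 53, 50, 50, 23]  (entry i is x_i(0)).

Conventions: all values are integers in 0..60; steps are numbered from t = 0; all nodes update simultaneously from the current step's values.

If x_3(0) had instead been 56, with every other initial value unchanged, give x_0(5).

Answer: x_0(5) = 53
Key observation: This trace re-runs the system from the modified initial state.

Derivation:
t=0: [47, 10, 53, 56, 50, 23]
t=1: [30, 30, 39, 36, 36, 42]
t=2: [25, 22, 10, 16, 14, 6]
t=3: [48, 46, 33, 45, 41, 27]
t=4: [20, 17, 24, 14, 13, 25]
t=5: [53, 50, 48, 45, 42, 44]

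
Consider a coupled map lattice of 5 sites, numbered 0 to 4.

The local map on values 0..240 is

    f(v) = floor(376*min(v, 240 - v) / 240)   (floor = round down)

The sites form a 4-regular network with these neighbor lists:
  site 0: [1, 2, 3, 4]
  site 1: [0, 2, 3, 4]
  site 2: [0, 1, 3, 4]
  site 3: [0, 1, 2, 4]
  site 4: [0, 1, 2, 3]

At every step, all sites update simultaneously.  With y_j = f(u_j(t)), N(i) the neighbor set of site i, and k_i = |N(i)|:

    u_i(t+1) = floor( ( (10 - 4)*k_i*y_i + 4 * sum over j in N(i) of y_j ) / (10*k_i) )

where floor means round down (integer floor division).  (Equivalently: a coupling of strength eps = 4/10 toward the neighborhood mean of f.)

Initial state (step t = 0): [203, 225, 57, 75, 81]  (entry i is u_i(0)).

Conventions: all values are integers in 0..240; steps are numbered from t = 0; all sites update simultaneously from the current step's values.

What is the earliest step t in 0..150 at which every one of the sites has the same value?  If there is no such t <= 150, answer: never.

Simulating step by step:
t=0: [203, 225, 57, 75, 81]  (not all equal)
t=1: [69, 52, 85, 99, 104]  (not all equal)
t=2: [117, 104, 130, 141, 144]  (not all equal)
t=3: [173, 163, 168, 159, 157]  (not all equal)
t=4: [111, 119, 115, 122, 124]  (not all equal)
t=5: [176, 183, 180, 182, 180]  (not all equal)
t=6: [96, 91, 93, 91, 93]  (not all equal)
t=7: [147, 143, 144, 143, 144]  (not all equal)
t=8: [147, 150, 149, 150, 149]  (not all equal)
t=9: [143, 141, 142, 141, 142]  (not all equal)
t=10: [152, 154, 153, 154, 153]  (not all equal)
t=11: [136, 134, 135, 134, 135]  (not all equal)
t=12: [163, 165, 164, 165, 164]  (not all equal)
t=13: [119, 117, 118, 117, 118]  (not all equal)
t=14: [185, 183, 184, 183, 184]  (not all equal)
t=15: [86, 88, 87, 88, 87]  (not all equal)
t=16: [135, 136, 136, 136, 136]  (not all equal)
t=17: [163, 162, 162, 162, 162]  (not all equal)
t=18: [120, 121, 121, 121, 121]  (not all equal)
t=19: [187, 186, 186, 186, 186]  (not all equal)
t=20: [83, 83, 83, 83, 83]  (all equal)

Answer: 20
Key observation: Synchronization is absorbing here: once all sites are equal they stay equal, and step 20 is the first all-equal step.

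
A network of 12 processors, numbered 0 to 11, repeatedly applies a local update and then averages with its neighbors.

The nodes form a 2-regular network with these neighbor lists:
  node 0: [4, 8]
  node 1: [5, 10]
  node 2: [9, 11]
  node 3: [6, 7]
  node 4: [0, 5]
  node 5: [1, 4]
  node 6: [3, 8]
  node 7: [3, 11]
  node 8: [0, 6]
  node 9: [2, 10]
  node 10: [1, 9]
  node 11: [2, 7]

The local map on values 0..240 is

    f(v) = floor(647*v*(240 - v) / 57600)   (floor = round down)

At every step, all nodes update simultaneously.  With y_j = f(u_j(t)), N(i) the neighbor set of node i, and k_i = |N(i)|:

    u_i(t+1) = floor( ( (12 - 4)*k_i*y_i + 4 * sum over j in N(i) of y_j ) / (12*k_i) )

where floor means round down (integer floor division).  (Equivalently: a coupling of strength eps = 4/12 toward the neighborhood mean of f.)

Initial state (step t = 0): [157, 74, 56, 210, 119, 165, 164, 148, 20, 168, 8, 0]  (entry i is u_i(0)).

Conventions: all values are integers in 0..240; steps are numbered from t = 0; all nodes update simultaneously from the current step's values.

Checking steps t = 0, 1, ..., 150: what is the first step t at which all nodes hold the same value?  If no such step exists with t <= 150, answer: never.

Simulating step by step:
t=0: [157, 74, 56, 210, 119, 165, 164, 148, 20, 168, 8, 0]  (not all equal)
t=1: [132, 117, 99, 95, 154, 142, 113, 113, 80, 112, 58, 44]  (not all equal)
t=2: [155, 153, 146, 156, 151, 155, 156, 149, 148, 153, 132, 116]  (not all equal)
t=3: [148, 150, 154, 147, 149, 147, 147, 152, 150, 151, 156, 158]  (not all equal)
t=4: [151, 150, 147, 152, 152, 152, 152, 149, 151, 149, 148, 146]  (not all equal)
t=5: [150, 151, 153, 150, 150, 150, 150, 152, 150, 152, 151, 153]  (not all equal)
t=6: [151, 150, 149, 150, 151, 150, 151, 150, 151, 149, 150, 149]  (not all equal)
t=7: [150, 151, 152, 150, 150, 150, 150, 151, 150, 151, 151, 151]  (not all equal)
t=8: [151, 150, 150, 150, 151, 150, 151, 150, 151, 150, 150, 150]  (not all equal)
t=9: [150, 151, 151, 150, 150, 150, 150, 151, 150, 151, 151, 151]  (not all equal)
t=10: [151, 150, 150, 150, 151, 150, 151, 150, 151, 150, 150, 150]  (not all equal)

Answer: never
Key observation: The state at step 8 reappears at step 10 — the system is in a cycle of period 2 from step 8 on.  No step 0..10 is synchronized, and the cycle repeats forever, so no step up to 150 (or ever) has all nodes equal.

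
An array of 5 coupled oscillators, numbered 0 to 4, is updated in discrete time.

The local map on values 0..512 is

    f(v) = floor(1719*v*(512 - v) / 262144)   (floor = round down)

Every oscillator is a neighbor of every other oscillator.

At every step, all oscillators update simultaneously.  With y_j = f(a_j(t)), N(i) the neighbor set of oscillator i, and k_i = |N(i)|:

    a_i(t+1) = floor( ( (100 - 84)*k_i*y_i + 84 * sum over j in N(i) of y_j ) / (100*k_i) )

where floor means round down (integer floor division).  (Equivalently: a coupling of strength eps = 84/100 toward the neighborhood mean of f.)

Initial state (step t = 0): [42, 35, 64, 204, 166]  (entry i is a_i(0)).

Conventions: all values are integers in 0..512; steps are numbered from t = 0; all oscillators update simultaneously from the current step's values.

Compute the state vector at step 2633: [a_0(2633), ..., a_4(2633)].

Answer: [238, 238, 238, 238, 238]
Key observation: The state at step 2, [427, 427, 427, 427, 427], reappears at step 4: the system is in a cycle of period 2 from step 2 on.  Therefore the state at step 2633 equals the state at step 2 + ((2633 - 2) mod 2) = 3, which is [238, 238, 238, 238, 238].

Derivation:
t=0: [42, 35, 64, 204, 166]
t=1: [248, 249, 245, 234, 236]
t=2: [427, 427, 427, 427, 427]
t=3: [238, 238, 238, 238, 238]
t=4: [427, 427, 427, 427, 427]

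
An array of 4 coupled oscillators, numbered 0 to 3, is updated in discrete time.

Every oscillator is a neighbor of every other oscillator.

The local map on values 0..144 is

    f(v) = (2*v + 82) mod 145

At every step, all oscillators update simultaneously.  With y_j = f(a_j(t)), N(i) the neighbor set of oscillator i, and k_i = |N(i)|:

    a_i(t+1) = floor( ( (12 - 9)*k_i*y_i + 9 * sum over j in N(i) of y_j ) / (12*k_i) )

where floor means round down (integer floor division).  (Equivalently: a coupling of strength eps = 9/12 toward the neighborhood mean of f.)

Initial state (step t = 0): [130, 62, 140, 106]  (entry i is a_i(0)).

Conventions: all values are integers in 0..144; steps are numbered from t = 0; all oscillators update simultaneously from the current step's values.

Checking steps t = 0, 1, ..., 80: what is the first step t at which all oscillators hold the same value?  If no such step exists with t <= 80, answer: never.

Simulating step by step:
t=0: [130, 62, 140, 106]  (not all equal)
t=1: [47, 47, 47, 47]  (all equal)

Answer: 1
Key observation: Synchronization is absorbing here: once all oscillators are equal they stay equal, and step 1 is the first all-equal step.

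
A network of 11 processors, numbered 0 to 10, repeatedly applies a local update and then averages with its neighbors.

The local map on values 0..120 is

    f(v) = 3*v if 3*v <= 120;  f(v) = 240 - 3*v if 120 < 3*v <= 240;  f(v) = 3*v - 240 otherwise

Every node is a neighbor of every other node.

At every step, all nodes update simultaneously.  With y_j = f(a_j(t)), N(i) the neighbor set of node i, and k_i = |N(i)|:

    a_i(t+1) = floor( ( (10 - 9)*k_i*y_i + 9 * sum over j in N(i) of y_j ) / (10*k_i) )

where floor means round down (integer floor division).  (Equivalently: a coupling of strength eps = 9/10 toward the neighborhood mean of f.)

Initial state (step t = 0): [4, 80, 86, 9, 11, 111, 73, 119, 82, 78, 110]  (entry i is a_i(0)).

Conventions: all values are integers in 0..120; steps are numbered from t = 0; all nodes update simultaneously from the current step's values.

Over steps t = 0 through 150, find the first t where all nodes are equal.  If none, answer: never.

Answer: 2
Key observation: Synchronization is absorbing here: once all nodes are equal they stay equal, and step 2 is the first all-equal step.

Derivation:
t=0: [4, 80, 86, 9, 11, 111, 73, 119, 82, 78, 110]  (not all equal)
t=1: [38, 38, 38, 38, 38, 39, 38, 39, 38, 38, 38]  (not all equal)
t=2: [114, 114, 114, 114, 114, 114, 114, 114, 114, 114, 114]  (all equal)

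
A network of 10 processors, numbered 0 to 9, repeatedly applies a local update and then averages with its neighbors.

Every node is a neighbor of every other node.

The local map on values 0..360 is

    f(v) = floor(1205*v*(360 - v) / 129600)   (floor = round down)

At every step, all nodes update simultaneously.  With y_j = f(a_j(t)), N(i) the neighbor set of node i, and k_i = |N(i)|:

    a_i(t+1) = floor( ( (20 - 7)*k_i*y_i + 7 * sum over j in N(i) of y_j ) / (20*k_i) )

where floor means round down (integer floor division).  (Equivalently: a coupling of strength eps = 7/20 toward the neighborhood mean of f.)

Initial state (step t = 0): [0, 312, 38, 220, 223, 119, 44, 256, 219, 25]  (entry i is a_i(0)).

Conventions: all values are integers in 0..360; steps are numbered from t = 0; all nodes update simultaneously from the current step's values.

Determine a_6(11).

Answer: a_6(11) = 169

Derivation:
t=0: [0, 312, 38, 220, 223, 119, 44, 256, 219, 25]
t=1: [71, 156, 140, 245, 244, 233, 149, 222, 246, 118]
t=2: [219, 284, 278, 263, 264, 271, 282, 277, 262, 265]
t=3: [264, 211, 217, 233, 232, 225, 213, 218, 234, 231]
t=4: [251, 286, 283, 276, 276, 280, 285, 283, 275, 277]
t=5: [237, 202, 205, 213, 213, 209, 203, 205, 215, 212]
t=6: [278, 293, 293, 290, 290, 292, 293, 293, 289, 290]
t=7: [201, 184, 184, 187, 187, 185, 184, 184, 189, 187]
t=8: [298, 300, 300, 300, 300, 300, 300, 300, 300, 300]
t=9: [169, 167, 167, 167, 167, 167, 167, 167, 167, 167]
t=10: [299, 299, 299, 299, 299, 299, 299, 299, 299, 299]
t=11: [169, 169, 169, 169, 169, 169, 169, 169, 169, 169]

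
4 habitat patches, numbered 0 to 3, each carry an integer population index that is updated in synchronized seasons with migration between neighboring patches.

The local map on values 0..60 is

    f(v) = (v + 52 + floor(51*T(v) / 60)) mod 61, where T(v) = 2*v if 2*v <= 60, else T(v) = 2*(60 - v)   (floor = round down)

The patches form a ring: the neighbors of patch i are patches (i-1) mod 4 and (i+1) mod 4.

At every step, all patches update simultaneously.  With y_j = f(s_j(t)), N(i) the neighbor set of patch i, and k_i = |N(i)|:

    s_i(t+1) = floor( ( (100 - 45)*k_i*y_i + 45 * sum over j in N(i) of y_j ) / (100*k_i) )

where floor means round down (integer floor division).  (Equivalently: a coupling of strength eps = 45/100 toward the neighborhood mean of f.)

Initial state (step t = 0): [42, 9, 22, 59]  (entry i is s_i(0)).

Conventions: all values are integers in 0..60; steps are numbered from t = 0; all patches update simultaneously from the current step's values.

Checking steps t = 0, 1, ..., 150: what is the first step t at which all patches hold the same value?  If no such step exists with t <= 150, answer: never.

Simulating step by step:
t=0: [42, 9, 22, 59]  (not all equal)
t=1: [15, 19, 42, 39]  (not all equal)
t=2: [27, 30, 11, 9]  (not all equal)
t=3: [6, 11, 16, 13]  (not all equal)
t=4: [14, 20, 29, 23]  (not all equal)
t=5: [37, 32, 26, 37]  (not all equal)
t=6: [6, 6, 3, 4]  (not all equal)
t=7: [5, 18, 34, 15]  (not all equal)
t=8: [17, 24, 20, 19]  (not all equal)
t=9: [41, 48, 46, 41]  (not all equal)
t=10: [15, 46, 46, 15]  (not all equal)
t=11: [37, 53, 53, 37]  (not all equal)
t=12: [17, 43, 43, 17]  (not all equal)
t=13: [28, 8, 8, 28]  (not all equal)
t=14: [6, 10, 10, 6]  (not all equal)
t=15: [9, 15, 15, 9]  (not all equal)
t=16: [18, 27, 27, 18]  (not all equal)
t=17: [30, 10, 10, 30]  (not all equal)
t=18: [12, 16, 16, 12]  (not all equal)
t=19: [25, 31, 31, 25]  (not all equal)
t=20: [47, 20, 20, 47]  (not all equal)
t=21: [56, 48, 48, 56]  (not all equal)
t=22: [54, 57, 57, 54]  (not all equal)
t=23: [54, 53, 53, 54]  (not all equal)
t=24: [55, 55, 55, 55]  (all equal)

Answer: 24
Key observation: Synchronization is absorbing here: once all patches are equal they stay equal, and step 24 is the first all-equal step.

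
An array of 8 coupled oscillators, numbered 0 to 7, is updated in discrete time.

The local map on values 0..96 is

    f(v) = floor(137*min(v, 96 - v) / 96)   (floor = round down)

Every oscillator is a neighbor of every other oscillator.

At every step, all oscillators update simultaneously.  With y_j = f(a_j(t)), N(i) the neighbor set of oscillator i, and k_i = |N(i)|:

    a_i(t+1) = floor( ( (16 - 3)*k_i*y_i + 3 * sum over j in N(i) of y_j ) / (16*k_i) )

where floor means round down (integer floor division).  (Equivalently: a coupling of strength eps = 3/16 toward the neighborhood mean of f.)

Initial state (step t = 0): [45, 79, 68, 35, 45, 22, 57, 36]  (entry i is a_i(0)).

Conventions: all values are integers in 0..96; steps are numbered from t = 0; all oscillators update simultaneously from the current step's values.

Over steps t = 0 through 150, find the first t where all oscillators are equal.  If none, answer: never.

Answer: never
Key observation: The state at step 8 reappears at step 12 — the system is in a cycle of period 4 from step 8 on.  No step 0..12 is synchronized, and the cycle repeats forever, so no step up to 150 (or ever) has all oscillators equal.

Derivation:
t=0: [45, 79, 68, 35, 45, 22, 57, 36]  (not all equal)
t=1: [60, 28, 40, 48, 60, 34, 53, 50]  (not all equal)
t=2: [51, 42, 56, 65, 51, 49, 59, 62]  (not all equal)
t=3: [62, 58, 56, 46, 62, 64, 53, 49]  (not all equal)
t=4: [49, 54, 56, 62, 49, 47, 59, 64]  (not all equal)
t=5: [65, 58, 57, 50, 65, 65, 53, 47]  (not all equal)
t=6: [46, 54, 54, 62, 46, 46, 59, 64]  (not all equal)
t=7: [63, 58, 58, 49, 63, 63, 53, 47]  (not all equal)
t=8: [48, 54, 54, 64, 48, 48, 59, 64]  (not all equal)
t=9: [65, 58, 58, 47, 65, 65, 53, 47]  (not all equal)
t=10: [46, 54, 54, 64, 46, 46, 59, 64]  (not all equal)
t=11: [63, 58, 58, 47, 63, 63, 53, 47]  (not all equal)
t=12: [48, 54, 54, 64, 48, 48, 59, 64]  (not all equal)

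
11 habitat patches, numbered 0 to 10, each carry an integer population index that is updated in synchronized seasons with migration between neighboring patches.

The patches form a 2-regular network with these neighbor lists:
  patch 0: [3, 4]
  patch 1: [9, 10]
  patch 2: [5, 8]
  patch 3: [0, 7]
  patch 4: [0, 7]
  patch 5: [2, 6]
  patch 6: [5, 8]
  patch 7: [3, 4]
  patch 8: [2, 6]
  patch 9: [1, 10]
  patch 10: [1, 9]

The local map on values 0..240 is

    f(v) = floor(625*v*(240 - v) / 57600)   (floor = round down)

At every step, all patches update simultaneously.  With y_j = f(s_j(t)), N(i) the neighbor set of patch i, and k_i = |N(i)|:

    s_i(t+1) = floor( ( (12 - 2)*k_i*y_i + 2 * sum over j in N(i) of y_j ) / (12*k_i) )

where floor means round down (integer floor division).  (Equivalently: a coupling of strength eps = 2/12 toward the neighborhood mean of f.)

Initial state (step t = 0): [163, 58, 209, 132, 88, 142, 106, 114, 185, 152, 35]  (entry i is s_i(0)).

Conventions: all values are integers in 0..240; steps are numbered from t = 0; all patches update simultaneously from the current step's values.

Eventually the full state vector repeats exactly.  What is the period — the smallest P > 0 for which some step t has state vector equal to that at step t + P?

Simulating step by step:
t=0: [163, 58, 209, 132, 88, 142, 106, 114, 185, 152, 35]
t=1: [138, 113, 80, 152, 145, 143, 150, 154, 110, 136, 85]
t=2: [151, 153, 140, 145, 148, 148, 147, 143, 152, 152, 144]
t=3: [145, 144, 150, 148, 147, 147, 147, 149, 145, 145, 149]
t=4: [148, 149, 146, 147, 148, 147, 148, 147, 148, 148, 147]
t=5: [147, 147, 147, 147, 147, 147, 147, 147, 147, 147, 147]
t=6: [148, 148, 148, 148, 148, 148, 148, 148, 148, 148, 148]
t=7: [147, 147, 147, 147, 147, 147, 147, 147, 147, 147, 147]

Answer: 2
Key observation: The state at step 5, [147, 147, 147, 147, 147, 147, 147, 147, 147, 147, 147], reappears at step 7 — and no state repeats earlier — so the cycle the system enters has period 2.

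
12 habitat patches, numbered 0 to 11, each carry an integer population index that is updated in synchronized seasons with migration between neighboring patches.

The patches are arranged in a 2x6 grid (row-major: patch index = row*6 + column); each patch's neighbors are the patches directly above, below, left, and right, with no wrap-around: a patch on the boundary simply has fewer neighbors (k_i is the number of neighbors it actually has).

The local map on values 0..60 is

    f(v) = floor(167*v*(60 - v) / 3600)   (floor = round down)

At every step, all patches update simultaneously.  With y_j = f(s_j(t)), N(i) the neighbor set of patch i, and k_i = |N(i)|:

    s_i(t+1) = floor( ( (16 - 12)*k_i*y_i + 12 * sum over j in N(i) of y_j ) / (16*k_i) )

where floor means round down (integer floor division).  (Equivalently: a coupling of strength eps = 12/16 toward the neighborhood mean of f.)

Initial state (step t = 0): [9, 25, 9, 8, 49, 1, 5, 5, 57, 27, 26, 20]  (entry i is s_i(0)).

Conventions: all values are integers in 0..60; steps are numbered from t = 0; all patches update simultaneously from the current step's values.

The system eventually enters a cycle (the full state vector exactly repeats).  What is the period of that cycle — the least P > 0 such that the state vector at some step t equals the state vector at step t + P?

Simulating step by step:
t=0: [9, 25, 9, 8, 49, 1, 5, 5, 57, 27, 26, 20]
t=1: [24, 23, 21, 26, 21, 23, 15, 17, 20, 27, 36, 25]
t=2: [36, 37, 38, 39, 39, 38, 35, 35, 37, 39, 39, 39]
t=3: [39, 39, 38, 37, 37, 37, 40, 39, 38, 37, 37, 37]
t=4: [37, 37, 38, 38, 39, 39, 37, 37, 38, 38, 39, 39]
t=5: [39, 38, 38, 37, 37, 37, 39, 38, 38, 37, 37, 37]
t=6: [37, 37, 38, 38, 39, 39, 37, 37, 38, 38, 39, 39]

Answer: 2
Key observation: The state at step 4, [37, 37, 38, 38, 39, 39, 37, 37, 38, 38, 39, 39], reappears at step 6 — and no state repeats earlier — so the cycle the system enters has period 2.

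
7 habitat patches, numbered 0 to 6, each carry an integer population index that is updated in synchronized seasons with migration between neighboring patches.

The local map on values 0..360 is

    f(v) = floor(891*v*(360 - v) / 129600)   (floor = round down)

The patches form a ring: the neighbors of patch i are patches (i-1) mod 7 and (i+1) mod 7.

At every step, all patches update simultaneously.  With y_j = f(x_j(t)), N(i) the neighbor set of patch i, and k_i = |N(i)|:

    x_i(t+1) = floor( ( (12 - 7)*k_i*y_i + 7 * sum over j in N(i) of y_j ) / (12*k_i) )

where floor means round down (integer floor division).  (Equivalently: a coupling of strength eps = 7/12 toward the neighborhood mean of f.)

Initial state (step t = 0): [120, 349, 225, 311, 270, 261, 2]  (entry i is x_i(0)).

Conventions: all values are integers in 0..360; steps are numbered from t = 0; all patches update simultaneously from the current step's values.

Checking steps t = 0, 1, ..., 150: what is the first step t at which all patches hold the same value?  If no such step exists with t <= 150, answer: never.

Simulating step by step:
t=0: [120, 349, 225, 311, 270, 261, 2]  (not all equal)
t=1: [91, 129, 124, 152, 151, 123, 111]  (not all equal)
t=2: [184, 192, 206, 212, 211, 201, 186]  (not all equal)
t=3: [221, 220, 218, 216, 216, 219, 221]  (not all equal)
t=4: [211, 211, 212, 212, 212, 212, 211]  (not all equal)
t=5: [216, 215, 215, 215, 215, 215, 215]  (not all equal)
t=6: [213, 213, 214, 214, 214, 214, 213]  (not all equal)
t=7: [215, 214, 214, 214, 214, 214, 214]  (not all equal)
t=8: [214, 214, 214, 214, 214, 214, 214]  (all equal)

Answer: 8
Key observation: Synchronization is absorbing here: once all patches are equal they stay equal, and step 8 is the first all-equal step.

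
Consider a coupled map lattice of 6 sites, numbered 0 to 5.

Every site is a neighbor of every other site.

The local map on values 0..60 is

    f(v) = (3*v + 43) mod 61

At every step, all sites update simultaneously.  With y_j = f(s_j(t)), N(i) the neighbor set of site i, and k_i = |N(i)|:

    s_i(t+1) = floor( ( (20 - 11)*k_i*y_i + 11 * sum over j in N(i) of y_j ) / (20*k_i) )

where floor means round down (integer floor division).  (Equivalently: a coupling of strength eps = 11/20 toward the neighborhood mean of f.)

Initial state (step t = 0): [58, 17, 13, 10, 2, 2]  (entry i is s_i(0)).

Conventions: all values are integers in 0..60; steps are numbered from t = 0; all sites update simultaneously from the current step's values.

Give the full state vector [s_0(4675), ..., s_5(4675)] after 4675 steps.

Answer: [28, 28, 21, 18, 31, 31]
Key observation: The state at step 18, [37, 37, 30, 27, 40, 40], reappears at step 30: the system is in a cycle of period 12 from step 18 on.  Therefore the state at step 4675 equals the state at step 18 + ((4675 - 18) mod 12) = 19, which is [28, 28, 21, 18, 31, 31].

Derivation:
t=0: [58, 17, 13, 10, 2, 2]
t=1: [33, 33, 28, 25, 38, 38]
t=2: [25, 25, 20, 38, 30, 30]
t=3: [42, 42, 37, 35, 27, 27]
t=4: [33, 33, 28, 26, 17, 17]
t=5: [25, 25, 20, 39, 30, 30]
t=6: [43, 43, 38, 36, 27, 27]
t=7: [35, 35, 30, 28, 19, 19]
t=8: [24, 24, 19, 17, 29, 29]
t=9: [39, 39, 34, 32, 24, 24]
t=10: [37, 37, 32, 30, 43, 43]
t=11: [32, 32, 26, 24, 38, 38]
t=12: [29, 29, 44, 42, 35, 35]
t=13: [21, 21, 36, 34, 27, 27]
t=14: [31, 31, 25, 23, 16, 16]
t=15: [26, 26, 40, 38, 31, 31]
t=16: [45, 45, 38, 36, 29, 29]
t=17: [40, 40, 33, 30, 23, 23]
t=18: [37, 37, 30, 27, 40, 40]
t=19: [28, 28, 21, 18, 31, 31]
t=20: [14, 14, 28, 25, 17, 17]
t=21: [27, 27, 21, 38, 30, 30]
t=22: [12, 12, 26, 23, 15, 15]
t=23: [28, 28, 42, 39, 31, 31]
t=24: [15, 15, 29, 26, 18, 18]
t=25: [30, 30, 24, 41, 33, 33]
t=26: [21, 21, 35, 32, 24, 24]
t=27: [41, 41, 35, 32, 44, 44]
t=28: [41, 41, 34, 31, 44, 44]
t=29: [40, 40, 33, 30, 43, 43]
t=30: [37, 37, 30, 27, 40, 40]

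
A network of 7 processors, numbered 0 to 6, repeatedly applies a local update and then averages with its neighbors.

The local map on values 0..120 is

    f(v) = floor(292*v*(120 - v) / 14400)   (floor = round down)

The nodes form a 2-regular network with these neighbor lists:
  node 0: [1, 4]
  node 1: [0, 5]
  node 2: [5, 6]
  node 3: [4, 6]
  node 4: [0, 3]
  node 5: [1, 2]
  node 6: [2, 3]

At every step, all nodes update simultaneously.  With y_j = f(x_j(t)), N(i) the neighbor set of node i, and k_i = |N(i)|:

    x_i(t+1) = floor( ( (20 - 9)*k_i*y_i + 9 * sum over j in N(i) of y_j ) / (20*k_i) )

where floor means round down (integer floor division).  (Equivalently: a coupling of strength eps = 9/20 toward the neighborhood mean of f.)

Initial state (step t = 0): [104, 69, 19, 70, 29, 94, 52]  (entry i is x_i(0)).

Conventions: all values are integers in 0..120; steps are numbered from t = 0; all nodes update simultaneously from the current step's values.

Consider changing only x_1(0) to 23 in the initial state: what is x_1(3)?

Answer: x_1(3) = 71
Key observation: This trace re-runs the system from the modified initial state.

Derivation:
t=0: [104, 23, 19, 70, 29, 94, 52]
t=1: [40, 43, 47, 66, 52, 45, 63]
t=2: [66, 66, 69, 71, 69, 68, 71]
t=3: [71, 71, 70, 70, 71, 71, 70]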